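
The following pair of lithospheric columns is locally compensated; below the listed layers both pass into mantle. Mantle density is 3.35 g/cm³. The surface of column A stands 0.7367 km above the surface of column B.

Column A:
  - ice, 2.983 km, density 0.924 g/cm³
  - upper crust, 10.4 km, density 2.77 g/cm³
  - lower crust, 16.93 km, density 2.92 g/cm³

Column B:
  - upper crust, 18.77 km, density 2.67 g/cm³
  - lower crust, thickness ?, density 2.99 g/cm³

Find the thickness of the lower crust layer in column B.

14.8 km

Take the compensation level at the base of the deeper column (depth z_c below the surface of column A) and equate Σ ρ_i t_i down to z_c; mantle fills any gap and the z_c terms cancel.
Column A: 2.983×0.924 + 10.4×2.77 + 16.93×2.92 + (z_c − 30.313)×3.35
Column B: 0.7367×0 + 18.77×2.67 + x×2.99 + (z_c − 0.7367 − 18.77 − x)×3.35
The z_c×3.35 term appears on both sides and cancels. Collect the known terms of each column as K = Σ(ρt)_known − 3.35 × (depth of known layers): K_A = 80.999892 − 3.35×30.313 = −20.548658; K_B = 50.1159 − 3.35×(0.7367 + 18.77) = −15.231545.
Balance: K_A = K_B − x×(3.35 − 2.99), so x = (K_B − K_A)/(3.35 − 2.99) = 5.31711/0.36 = 14.8 km.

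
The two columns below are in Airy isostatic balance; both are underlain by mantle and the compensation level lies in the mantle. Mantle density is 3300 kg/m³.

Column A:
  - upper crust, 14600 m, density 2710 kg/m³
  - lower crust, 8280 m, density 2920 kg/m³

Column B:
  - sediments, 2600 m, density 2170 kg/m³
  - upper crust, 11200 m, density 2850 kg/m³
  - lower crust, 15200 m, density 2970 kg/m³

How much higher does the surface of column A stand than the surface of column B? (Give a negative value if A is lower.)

For any compensation level in the mantle, the mantle terms cancel and isostasy reduces to e = (Σt_A − Σt_B) − (Σ(ρt)_A − Σ(ρt)_B) / ρ_m.
Σt_A = 22880 m; Σt_B = 29000 m; Σ(ρt)_A = 63743600; Σ(ρt)_B = 82706000 (in m·kg/m³).
e = (22880 − 29000) − (63743600 − 82706000) / 3300 = −374 m.

−374 m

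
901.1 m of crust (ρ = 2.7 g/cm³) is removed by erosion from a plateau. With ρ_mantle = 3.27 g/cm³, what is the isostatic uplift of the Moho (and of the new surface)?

Unloading: uplift u = e ρ_c/ρ_m = 901.1 m × 2.7/3.27 = 744 m.

744 m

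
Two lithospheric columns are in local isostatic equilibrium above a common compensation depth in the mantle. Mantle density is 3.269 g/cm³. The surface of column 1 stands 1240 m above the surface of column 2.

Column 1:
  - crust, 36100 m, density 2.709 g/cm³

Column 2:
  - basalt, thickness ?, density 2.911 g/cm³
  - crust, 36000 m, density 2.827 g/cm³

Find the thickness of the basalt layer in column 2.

700 m

Take the compensation level at the base of the deeper column (depth z_c below the surface of column 1) and equate Σ ρ_i t_i down to z_c; mantle fills any gap and the z_c terms cancel.
Column 1: 36100×2.709 + (z_c − 36100)×3.269
Column 2: 1240×0 + x×2.911 + 36000×2.827 + (z_c − 1240 − 36000 − x)×3.269
The z_c×3.269 term appears on both sides and cancels. Collect the known terms of each column as K = Σ(ρt)_known − 3.269 × (depth of known layers): K_1 = 97794.9 − 3.269×36100 = −20216; K_2 = 101772 − 3.269×(1240 + 36000) = −19965.56.
Balance: K_1 = K_2 − x×(3.269 − 2.911), so x = (K_2 − K_1)/(3.269 − 2.911) = 250.44/0.358 = 700 m.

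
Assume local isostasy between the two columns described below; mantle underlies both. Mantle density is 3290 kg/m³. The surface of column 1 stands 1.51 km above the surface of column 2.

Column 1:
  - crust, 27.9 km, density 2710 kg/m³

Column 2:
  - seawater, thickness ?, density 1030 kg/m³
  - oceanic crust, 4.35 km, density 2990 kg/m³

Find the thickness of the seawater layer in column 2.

4.38 km

Take the compensation level at the base of the deeper column (depth z_c below the surface of column 1) and equate Σ ρ_i t_i down to z_c; mantle fills any gap and the z_c terms cancel.
Column 1: 27.9×2710 + (z_c − 27.9)×3290
Column 2: 1.51×0 + x×1030 + 4.35×2990 + (z_c − 1.51 − 4.35 − x)×3290
The z_c×3290 term appears on both sides and cancels. Collect the known terms of each column as K = Σ(ρt)_known − 3290 × (depth of known layers): K_1 = 75609 − 3290×27.9 = −16182; K_2 = 13006.5 − 3290×(1.51 + 4.35) = −6272.9.
Balance: K_1 = K_2 − x×(3290 − 1030), so x = (K_2 − K_1)/(3290 − 1030) = 9909.1/2260 = 4.38 km.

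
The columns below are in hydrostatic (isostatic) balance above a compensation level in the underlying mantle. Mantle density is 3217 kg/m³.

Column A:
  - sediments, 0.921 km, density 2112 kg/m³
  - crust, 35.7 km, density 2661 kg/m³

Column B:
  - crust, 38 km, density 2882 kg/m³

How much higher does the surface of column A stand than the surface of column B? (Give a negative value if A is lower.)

For any compensation level in the mantle, the mantle terms cancel and isostasy reduces to e = (Σt_A − Σt_B) − (Σ(ρt)_A − Σ(ρt)_B) / ρ_m.
Σt_A = 36.621 km; Σt_B = 38 km; Σ(ρt)_A = 96942.852; Σ(ρt)_B = 109516 (in km·kg/m³).
e = (36.621 − 38) − (96942.852 − 109516) / 3217 = 2.53 km.

2.53 km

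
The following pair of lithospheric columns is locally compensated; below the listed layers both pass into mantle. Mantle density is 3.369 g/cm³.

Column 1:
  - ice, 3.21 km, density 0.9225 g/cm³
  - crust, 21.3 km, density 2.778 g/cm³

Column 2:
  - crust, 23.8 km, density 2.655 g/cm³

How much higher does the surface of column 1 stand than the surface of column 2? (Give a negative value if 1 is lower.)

For any compensation level in the mantle, the mantle terms cancel and isostasy reduces to e = (Σt_1 − Σt_2) − (Σ(ρt)_1 − Σ(ρt)_2) / ρ_m.
Σt_1 = 24.51 km; Σt_2 = 23.8 km; Σ(ρt)_1 = 62.132625; Σ(ρt)_2 = 63.189 (in km·g/cm³).
e = (24.51 − 23.8) − (62.132625 − 63.189) / 3.369 = 1.02 km.

1.02 km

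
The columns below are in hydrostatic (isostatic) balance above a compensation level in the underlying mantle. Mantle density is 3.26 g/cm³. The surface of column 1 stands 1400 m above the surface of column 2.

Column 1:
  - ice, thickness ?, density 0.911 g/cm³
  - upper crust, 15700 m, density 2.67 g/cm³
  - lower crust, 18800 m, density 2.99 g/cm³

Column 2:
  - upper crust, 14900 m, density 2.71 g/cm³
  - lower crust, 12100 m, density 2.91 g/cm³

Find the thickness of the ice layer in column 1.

Take the compensation level at the base of the deeper column (depth z_c below the surface of column 1) and equate Σ ρ_i t_i down to z_c; mantle fills any gap and the z_c terms cancel.
Column 1: x×0.911 + 15700×2.67 + 18800×2.99 + (z_c − 34500 − x)×3.26
Column 2: 1400×0 + 14900×2.71 + 12100×2.91 + (z_c − 1400 − 27000)×3.26
The z_c×3.26 term appears on both sides and cancels. Collect the known terms of each column as K = Σ(ρt)_known − 3.26 × (depth of known layers): K_1 = 98131 − 3.26×34500 = −14339; K_2 = 75590 − 3.26×(1400 + 27000) = −16994.
Balance: K_1 − x×(3.26 − 0.911) = K_2, so x = (K_1 − K_2)/(3.26 − 0.911) = 2655/2.349 = 1130 m.

1130 m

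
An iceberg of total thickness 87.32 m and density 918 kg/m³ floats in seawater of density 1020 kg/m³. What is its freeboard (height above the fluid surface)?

Floating equilibrium: submerged depth d = t ρ_obj/ρ_fluid = 87.32 m × 918/1020 = 78.59 m.
Freeboard = t − d = 87.32 m − 78.59 m = 8.73 m.

8.73 m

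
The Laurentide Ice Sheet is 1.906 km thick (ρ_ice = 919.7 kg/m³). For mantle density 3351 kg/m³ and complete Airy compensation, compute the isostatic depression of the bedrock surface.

Balancing pressure at the compensation depth: the ice load ρ_ice t is balanced by mantle displaced below, ρ_m s.
s = t ρ_ice / ρ_m = 1.906 km × 919.7/3351 = 0.523 km.

0.523 km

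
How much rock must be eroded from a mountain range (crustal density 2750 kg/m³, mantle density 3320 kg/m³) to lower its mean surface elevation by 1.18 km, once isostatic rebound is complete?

6.87 km

Net drop Δ = e − u = e − e ρ_c/ρ_m = e (ρ_m − ρ_c)/ρ_m.
e = Δ ρ_m/(ρ_m − ρ_c) = 1.18 km × 3320/570 = 6.87 km.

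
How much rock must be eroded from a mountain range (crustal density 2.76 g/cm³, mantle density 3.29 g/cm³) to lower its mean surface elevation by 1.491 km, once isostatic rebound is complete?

Net drop Δ = e − u = e − e ρ_c/ρ_m = e (ρ_m − ρ_c)/ρ_m.
e = Δ ρ_m/(ρ_m − ρ_c) = 1.491 km × 3.29/0.53 = 9.26 km.

9.26 km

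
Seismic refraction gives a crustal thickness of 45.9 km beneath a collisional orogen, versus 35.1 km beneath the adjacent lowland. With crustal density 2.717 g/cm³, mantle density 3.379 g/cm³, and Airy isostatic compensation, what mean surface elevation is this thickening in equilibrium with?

Excess crust Δ = 45.9 km − 35.1 km = 10.8 km, split between elevation h and root r with h + r = Δ.
Airy balance ρ_c h = (ρ_m − ρ_c) r gives r = h ρ_c/(ρ_m − ρ_c), so h (1 + ρ_c/(ρ_m − ρ_c)) = Δ, i.e. h = Δ (ρ_m − ρ_c)/ρ_m.
h = 10.8 km × 0.662/3.379 = 2.12 km.

2.12 km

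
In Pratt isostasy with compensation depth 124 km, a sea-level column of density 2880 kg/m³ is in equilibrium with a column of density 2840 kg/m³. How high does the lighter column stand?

1.75 km

ρ_ref D = ρ (D + h) → h = D (ρ_ref − ρ)/ρ.
h = 124 km × (2880 − 2840)/2840 = 1.75 km.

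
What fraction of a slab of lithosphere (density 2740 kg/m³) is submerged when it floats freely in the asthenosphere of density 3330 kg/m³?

Submerged fraction = ρ_obj/ρ_fluid = 2740/3330 = 0.823.

0.823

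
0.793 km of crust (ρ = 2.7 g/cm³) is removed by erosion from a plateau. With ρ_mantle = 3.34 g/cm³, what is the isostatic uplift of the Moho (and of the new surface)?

Unloading: uplift u = e ρ_c/ρ_m = 0.793 km × 2.7/3.34 = 0.641 km.

0.641 km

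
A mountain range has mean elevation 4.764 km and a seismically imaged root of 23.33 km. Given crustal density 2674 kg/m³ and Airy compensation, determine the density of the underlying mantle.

3220 kg/m³

Airy balance: ρ_c h = (ρ_m − ρ_c) r → ρ_m = ρ_c (1 + h/r).
ρ_m = 2674 × (1 + 4.764 km/23.33 km) = 3220 kg/m³.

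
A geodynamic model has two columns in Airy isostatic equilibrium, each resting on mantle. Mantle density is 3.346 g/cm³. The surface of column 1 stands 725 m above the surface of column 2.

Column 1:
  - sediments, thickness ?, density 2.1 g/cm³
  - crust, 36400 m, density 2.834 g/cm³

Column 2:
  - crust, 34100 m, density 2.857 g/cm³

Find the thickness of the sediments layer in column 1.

372 m

Take the compensation level at the base of the deeper column (depth z_c below the surface of column 1) and equate Σ ρ_i t_i down to z_c; mantle fills any gap and the z_c terms cancel.
Column 1: x×2.1 + 36400×2.834 + (z_c − 36400 − x)×3.346
Column 2: 725×0 + 34100×2.857 + (z_c − 725 − 34100)×3.346
The z_c×3.346 term appears on both sides and cancels. Collect the known terms of each column as K = Σ(ρt)_known − 3.346 × (depth of known layers): K_1 = 103157.6 − 3.346×36400 = −18636.8; K_2 = 97423.7 − 3.346×(725 + 34100) = −19100.75.
Balance: K_1 − x×(3.346 − 2.1) = K_2, so x = (K_1 − K_2)/(3.346 − 2.1) = 463.95/1.246 = 372 m.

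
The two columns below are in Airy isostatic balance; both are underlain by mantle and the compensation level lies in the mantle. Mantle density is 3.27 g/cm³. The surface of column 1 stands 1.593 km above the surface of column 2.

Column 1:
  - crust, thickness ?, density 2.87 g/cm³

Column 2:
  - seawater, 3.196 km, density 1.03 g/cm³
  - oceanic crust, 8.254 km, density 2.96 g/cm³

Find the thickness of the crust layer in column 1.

Take the compensation level at the base of the deeper column (depth z_c below the surface of column 1) and equate Σ ρ_i t_i down to z_c; mantle fills any gap and the z_c terms cancel.
Column 1: x×2.87 + (z_c − 0 − x)×3.27
Column 2: 1.593×0 + 3.196×1.03 + 8.254×2.96 + (z_c − 1.593 − 11.45)×3.27
The z_c×3.27 term appears on both sides and cancels. Collect the known terms of each column as K = Σ(ρt)_known − 3.27 × (depth of known layers): K_1 = 0 − 3.27×0 = 0; K_2 = 27.72372 − 3.27×(1.593 + 11.45) = −14.92689.
Balance: K_1 − x×(3.27 − 2.87) = K_2, so x = (K_1 − K_2)/(3.27 − 2.87) = 14.9269/0.4 = 37.3 km.

37.3 km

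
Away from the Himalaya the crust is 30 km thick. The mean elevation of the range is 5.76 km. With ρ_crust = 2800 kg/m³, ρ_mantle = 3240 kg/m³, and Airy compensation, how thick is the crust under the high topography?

72.4 km

Root depth r = h ρ_c / (ρ_m − ρ_c) = 5.76 km × 2800 / 440 = 36.65 km.
Total thickness = T + h + r = 30 km + 5.76 km + 36.65 km = 72.4 km.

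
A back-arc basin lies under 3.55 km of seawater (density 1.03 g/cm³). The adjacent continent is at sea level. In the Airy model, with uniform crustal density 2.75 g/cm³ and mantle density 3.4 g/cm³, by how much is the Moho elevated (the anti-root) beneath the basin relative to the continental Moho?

In Airy isostatic equilibrium: replacing crust with seawater at the top is compensated by replacing crust with mantle at the base: d (ρ_c − ρ_w) = a (ρ_m − ρ_c).
a = d (ρ_c − ρ_w)/(ρ_m − ρ_c) = 3.55 km × 1.72/0.65 = 9.39 km.

9.39 km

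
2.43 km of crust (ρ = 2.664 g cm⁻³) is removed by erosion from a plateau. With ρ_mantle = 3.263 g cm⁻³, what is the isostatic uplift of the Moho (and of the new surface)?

Unloading: uplift u = e ρ_c/ρ_m = 2.43 km × 2.664/3.263 = 1.98 km.

1.98 km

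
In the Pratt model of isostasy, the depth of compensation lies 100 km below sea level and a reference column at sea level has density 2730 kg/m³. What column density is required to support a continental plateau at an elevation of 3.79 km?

2630 kg/m³

Pratt balance: ρ_ref D = ρ (D + h).
ρ = ρ_ref D/(D + h) = 2730 × 100 km/(100 km + 3.79 km) = 2630 kg/m³.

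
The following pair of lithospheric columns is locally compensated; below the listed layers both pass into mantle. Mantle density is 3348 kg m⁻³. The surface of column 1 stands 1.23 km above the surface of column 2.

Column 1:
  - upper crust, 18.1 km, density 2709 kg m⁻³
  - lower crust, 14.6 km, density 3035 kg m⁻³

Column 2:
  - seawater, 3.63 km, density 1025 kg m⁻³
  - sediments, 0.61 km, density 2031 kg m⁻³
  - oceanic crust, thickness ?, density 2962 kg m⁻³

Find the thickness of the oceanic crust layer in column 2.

7.21 km

Take the compensation level at the base of the deeper column (depth z_c below the surface of column 1) and equate Σ ρ_i t_i down to z_c; mantle fills any gap and the z_c terms cancel.
Column 1: 18.1×2709 + 14.6×3035 + (z_c − 32.7)×3348
Column 2: 1.23×0 + 3.63×1025 + 0.61×2031 + x×2962 + (z_c − 1.23 − 4.24 − x)×3348
The z_c×3348 term appears on both sides and cancels. Collect the known terms of each column as K = Σ(ρt)_known − 3348 × (depth of known layers): K_1 = 93343.9 − 3348×32.7 = −16135.7; K_2 = 4959.66 − 3348×(1.23 + 4.24) = −13353.9.
Balance: K_1 = K_2 − x×(3348 − 2962), so x = (K_2 − K_1)/(3348 − 2962) = 2781.8/386 = 7.21 km.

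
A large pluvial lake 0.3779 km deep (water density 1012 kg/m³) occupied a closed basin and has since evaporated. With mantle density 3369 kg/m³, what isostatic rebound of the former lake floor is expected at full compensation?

0.114 km

u = d ρ_w/ρ_m = 0.3779 km × 1012/3369 = 0.114 km.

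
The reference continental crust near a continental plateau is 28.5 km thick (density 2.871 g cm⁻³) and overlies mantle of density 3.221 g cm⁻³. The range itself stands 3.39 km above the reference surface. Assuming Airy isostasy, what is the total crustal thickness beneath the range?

Root depth r = h ρ_c / (ρ_m − ρ_c) = 3.39 km × 2.871 / 0.35 = 27.81 km.
Total thickness = T + h + r = 28.5 km + 3.39 km + 27.81 km = 59.7 km.

59.7 km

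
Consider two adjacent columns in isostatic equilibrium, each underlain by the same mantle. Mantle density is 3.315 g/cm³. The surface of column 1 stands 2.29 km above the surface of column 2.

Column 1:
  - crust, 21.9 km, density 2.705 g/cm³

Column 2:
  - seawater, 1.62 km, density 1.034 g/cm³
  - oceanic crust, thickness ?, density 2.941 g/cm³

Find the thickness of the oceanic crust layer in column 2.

Take the compensation level at the base of the deeper column (depth z_c below the surface of column 1) and equate Σ ρ_i t_i down to z_c; mantle fills any gap and the z_c terms cancel.
Column 1: 21.9×2.705 + (z_c − 21.9)×3.315
Column 2: 2.29×0 + 1.62×1.034 + x×2.941 + (z_c − 2.29 − 1.62 − x)×3.315
The z_c×3.315 term appears on both sides and cancels. Collect the known terms of each column as K = Σ(ρt)_known − 3.315 × (depth of known layers): K_1 = 59.2395 − 3.315×21.9 = −13.359; K_2 = 1.67508 − 3.315×(2.29 + 1.62) = −11.28657.
Balance: K_1 = K_2 − x×(3.315 − 2.941), so x = (K_2 − K_1)/(3.315 − 2.941) = 2.07243/0.374 = 5.54 km.

5.54 km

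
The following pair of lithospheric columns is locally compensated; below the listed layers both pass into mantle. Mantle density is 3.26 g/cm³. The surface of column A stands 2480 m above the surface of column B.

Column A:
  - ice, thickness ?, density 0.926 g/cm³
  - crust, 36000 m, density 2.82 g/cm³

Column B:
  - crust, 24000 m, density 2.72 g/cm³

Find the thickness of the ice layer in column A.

2230 m

Take the compensation level at the base of the deeper column (depth z_c below the surface of column A) and equate Σ ρ_i t_i down to z_c; mantle fills any gap and the z_c terms cancel.
Column A: x×0.926 + 36000×2.82 + (z_c − 36000 − x)×3.26
Column B: 2480×0 + 24000×2.72 + (z_c − 2480 − 24000)×3.26
The z_c×3.26 term appears on both sides and cancels. Collect the known terms of each column as K = Σ(ρt)_known − 3.26 × (depth of known layers): K_A = 101520 − 3.26×36000 = −15840; K_B = 65280 − 3.26×(2480 + 24000) = −21044.8.
Balance: K_A − x×(3.26 − 0.926) = K_B, so x = (K_A − K_B)/(3.26 − 0.926) = 5204.8/2.334 = 2230 m.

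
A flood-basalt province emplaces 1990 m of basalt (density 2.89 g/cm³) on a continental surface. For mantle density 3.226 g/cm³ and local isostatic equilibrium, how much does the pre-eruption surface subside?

Subaerial loading: s = t ρ_load / ρ_m.
s = 1990 m × 2.89/3.226 = 1780 m.

1780 m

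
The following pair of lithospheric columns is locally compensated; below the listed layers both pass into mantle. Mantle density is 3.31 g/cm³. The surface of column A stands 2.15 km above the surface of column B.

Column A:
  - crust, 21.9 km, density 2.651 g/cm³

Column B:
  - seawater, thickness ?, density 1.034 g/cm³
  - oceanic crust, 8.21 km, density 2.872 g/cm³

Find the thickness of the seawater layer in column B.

1.63 km

Take the compensation level at the base of the deeper column (depth z_c below the surface of column A) and equate Σ ρ_i t_i down to z_c; mantle fills any gap and the z_c terms cancel.
Column A: 21.9×2.651 + (z_c − 21.9)×3.31
Column B: 2.15×0 + x×1.034 + 8.21×2.872 + (z_c − 2.15 − 8.21 − x)×3.31
The z_c×3.31 term appears on both sides and cancels. Collect the known terms of each column as K = Σ(ρt)_known − 3.31 × (depth of known layers): K_A = 58.0569 − 3.31×21.9 = −14.4321; K_B = 23.57912 − 3.31×(2.15 + 8.21) = −10.71248.
Balance: K_A = K_B − x×(3.31 − 1.034), so x = (K_B − K_A)/(3.31 − 1.034) = 3.71962/2.276 = 1.63 km.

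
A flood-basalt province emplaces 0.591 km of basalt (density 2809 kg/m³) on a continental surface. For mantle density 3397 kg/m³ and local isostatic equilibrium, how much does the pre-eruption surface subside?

0.489 km

Subaerial loading: s = t ρ_load / ρ_m.
s = 0.591 km × 2809/3397 = 0.489 km.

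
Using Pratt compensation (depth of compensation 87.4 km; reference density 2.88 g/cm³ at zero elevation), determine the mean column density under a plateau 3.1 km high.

2.78 g/cm³

Pratt balance: ρ_ref D = ρ (D + h).
ρ = ρ_ref D/(D + h) = 2.88 × 87.4 km/(87.4 km + 3.1 km) = 2.78 g/cm³.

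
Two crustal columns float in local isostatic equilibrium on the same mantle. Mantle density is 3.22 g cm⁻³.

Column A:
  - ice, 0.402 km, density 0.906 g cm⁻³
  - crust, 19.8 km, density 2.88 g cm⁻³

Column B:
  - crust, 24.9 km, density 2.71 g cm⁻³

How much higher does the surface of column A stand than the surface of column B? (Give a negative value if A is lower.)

For any compensation level in the mantle, the mantle terms cancel and isostasy reduces to e = (Σt_A − Σt_B) − (Σ(ρt)_A − Σ(ρt)_B) / ρ_m.
Σt_A = 20.202 km; Σt_B = 24.9 km; Σ(ρt)_A = 57.388212; Σ(ρt)_B = 67.479 (in km·g cm⁻³).
e = (20.202 − 24.9) − (57.388212 − 67.479) / 3.22 = −1.56 km.

−1.56 km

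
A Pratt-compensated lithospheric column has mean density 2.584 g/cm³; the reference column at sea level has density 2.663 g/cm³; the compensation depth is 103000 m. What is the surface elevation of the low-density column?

ρ_ref D = ρ (D + h) → h = D (ρ_ref − ρ)/ρ.
h = 103000 m × (2.663 − 2.584)/2.584 = 3150 m.

3150 m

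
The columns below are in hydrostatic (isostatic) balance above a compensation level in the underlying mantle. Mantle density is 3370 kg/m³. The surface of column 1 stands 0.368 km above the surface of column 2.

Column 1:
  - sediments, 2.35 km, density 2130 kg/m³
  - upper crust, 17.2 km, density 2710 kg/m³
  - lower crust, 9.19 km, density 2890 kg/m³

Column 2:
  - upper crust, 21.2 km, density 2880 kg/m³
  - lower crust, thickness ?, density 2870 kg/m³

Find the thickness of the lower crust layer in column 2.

14.1 km

Take the compensation level at the base of the deeper column (depth z_c below the surface of column 1) and equate Σ ρ_i t_i down to z_c; mantle fills any gap and the z_c terms cancel.
Column 1: 2.35×2130 + 17.2×2710 + 9.19×2890 + (z_c − 28.74)×3370
Column 2: 0.368×0 + 21.2×2880 + x×2870 + (z_c − 0.368 − 21.2 − x)×3370
The z_c×3370 term appears on both sides and cancels. Collect the known terms of each column as K = Σ(ρt)_known − 3370 × (depth of known layers): K_1 = 78176.6 − 3370×28.74 = −18677.2; K_2 = 61056 − 3370×(0.368 + 21.2) = −11628.16.
Balance: K_1 = K_2 − x×(3370 − 2870), so x = (K_2 − K_1)/(3370 − 2870) = 7049.04/500 = 14.1 km.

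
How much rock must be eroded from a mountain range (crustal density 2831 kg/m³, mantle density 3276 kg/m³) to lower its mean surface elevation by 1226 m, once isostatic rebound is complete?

Net drop Δ = e − u = e − e ρ_c/ρ_m = e (ρ_m − ρ_c)/ρ_m.
e = Δ ρ_m/(ρ_m − ρ_c) = 1226 m × 3276/445 = 9030 m.

9030 m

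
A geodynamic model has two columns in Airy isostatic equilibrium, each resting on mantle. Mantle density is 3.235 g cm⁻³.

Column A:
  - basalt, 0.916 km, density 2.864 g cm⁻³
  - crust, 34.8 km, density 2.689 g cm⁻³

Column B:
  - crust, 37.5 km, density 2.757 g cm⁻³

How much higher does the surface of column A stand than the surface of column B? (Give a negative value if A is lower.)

0.438 km

For any compensation level in the mantle, the mantle terms cancel and isostasy reduces to e = (Σt_A − Σt_B) − (Σ(ρt)_A − Σ(ρt)_B) / ρ_m.
Σt_A = 35.716 km; Σt_B = 37.5 km; Σ(ρt)_A = 96.200624; Σ(ρt)_B = 103.3875 (in km·g cm⁻³).
e = (35.716 − 37.5) − (96.200624 − 103.3875) / 3.235 = 0.438 km.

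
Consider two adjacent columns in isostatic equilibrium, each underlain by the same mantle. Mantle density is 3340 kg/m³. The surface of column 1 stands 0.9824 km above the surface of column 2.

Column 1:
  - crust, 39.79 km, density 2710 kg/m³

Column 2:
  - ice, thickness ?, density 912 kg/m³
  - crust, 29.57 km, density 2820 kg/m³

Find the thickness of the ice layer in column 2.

2.64 km

Take the compensation level at the base of the deeper column (depth z_c below the surface of column 1) and equate Σ ρ_i t_i down to z_c; mantle fills any gap and the z_c terms cancel.
Column 1: 39.79×2710 + (z_c − 39.79)×3340
Column 2: 0.9824×0 + x×912 + 29.57×2820 + (z_c − 0.9824 − 29.57 − x)×3340
The z_c×3340 term appears on both sides and cancels. Collect the known terms of each column as K = Σ(ρt)_known − 3340 × (depth of known layers): K_1 = 107830.9 − 3340×39.79 = −25067.7; K_2 = 83387.4 − 3340×(0.9824 + 29.57) = −18657.616.
Balance: K_1 = K_2 − x×(3340 − 912), so x = (K_2 − K_1)/(3340 − 912) = 6410.08/2428 = 2.64 km.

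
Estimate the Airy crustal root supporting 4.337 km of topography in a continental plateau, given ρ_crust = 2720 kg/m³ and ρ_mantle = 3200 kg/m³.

24.6 km

Equating mass per unit area of the two columns: the weight of the topography is balanced by the buoyancy of the root, ρ_c h = (ρ_m − ρ_c) r.
r = h · ρ_c / (ρ_m − ρ_c) = 4.337 km × 2720 / (3200 − 2720) = 24.6 km.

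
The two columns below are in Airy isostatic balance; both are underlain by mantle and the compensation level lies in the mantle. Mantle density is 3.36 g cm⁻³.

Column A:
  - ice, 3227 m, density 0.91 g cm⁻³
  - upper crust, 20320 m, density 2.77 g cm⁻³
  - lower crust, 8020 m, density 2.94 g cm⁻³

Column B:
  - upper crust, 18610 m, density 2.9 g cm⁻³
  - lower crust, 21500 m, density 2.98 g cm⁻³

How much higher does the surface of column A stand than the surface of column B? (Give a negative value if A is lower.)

For any compensation level in the mantle, the mantle terms cancel and isostasy reduces to e = (Σt_A − Σt_B) − (Σ(ρt)_A − Σ(ρt)_B) / ρ_m.
Σt_A = 31567 m; Σt_B = 40110 m; Σ(ρt)_A = 82801.77; Σ(ρt)_B = 118039 (in m·g cm⁻³).
e = (31567 − 40110) − (82801.77 − 118039) / 3.36 = 1940 m.

1940 m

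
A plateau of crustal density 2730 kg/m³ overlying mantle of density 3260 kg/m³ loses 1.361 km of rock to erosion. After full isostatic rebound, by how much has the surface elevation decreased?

Rebound u = e ρ_c/ρ_m = 1.361 km × 2730/3260 = 1.14 km.
Net surface drop = e − u = 1.361 km − 1.14 km = e (ρ_m − ρ_c)/ρ_m = 0.221 km.

0.221 km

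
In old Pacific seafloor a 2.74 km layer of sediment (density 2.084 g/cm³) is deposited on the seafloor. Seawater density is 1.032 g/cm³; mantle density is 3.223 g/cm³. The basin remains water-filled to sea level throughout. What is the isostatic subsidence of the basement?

1.32 km

Submarine loading: the sediment displaces seawater, and the subsidence is in turn flooded, so s (ρ_m − ρ_w) = t (ρ_sed − ρ_w).
s = 2.74 km × (2.084 − 1.032) / (3.223 − 1.032) = 1.32 km.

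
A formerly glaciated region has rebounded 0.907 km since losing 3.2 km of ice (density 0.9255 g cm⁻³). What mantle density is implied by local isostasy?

ρ_m = ρ_ice t / u = 0.9255 × 3.2 km/0.907 km = 3.27 g cm⁻³.

3.27 g cm⁻³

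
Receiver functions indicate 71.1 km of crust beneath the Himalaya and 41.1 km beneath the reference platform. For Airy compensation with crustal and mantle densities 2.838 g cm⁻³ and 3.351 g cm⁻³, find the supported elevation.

Excess crust Δ = 71.1 km − 41.1 km = 30 km, split between elevation h and root r with h + r = Δ.
Airy balance ρ_c h = (ρ_m − ρ_c) r gives r = h ρ_c/(ρ_m − ρ_c), so h (1 + ρ_c/(ρ_m − ρ_c)) = Δ, i.e. h = Δ (ρ_m − ρ_c)/ρ_m.
h = 30 km × 0.513/3.351 = 4.59 km.

4.59 km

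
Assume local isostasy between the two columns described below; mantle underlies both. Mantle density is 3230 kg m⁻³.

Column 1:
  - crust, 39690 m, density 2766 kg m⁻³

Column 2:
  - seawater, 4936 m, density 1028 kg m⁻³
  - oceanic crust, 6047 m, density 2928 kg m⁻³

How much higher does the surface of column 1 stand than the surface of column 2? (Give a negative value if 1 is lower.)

For any compensation level in the mantle, the mantle terms cancel and isostasy reduces to e = (Σt_1 − Σt_2) − (Σ(ρt)_1 − Σ(ρt)_2) / ρ_m.
Σt_1 = 39690 m; Σt_2 = 10983 m; Σ(ρt)_1 = 109782540; Σ(ρt)_2 = 22779824 (in m·kg m⁻³).
e = (39690 − 10983) − (109782540 − 22779824) / 3230 = 1770 m.

1770 m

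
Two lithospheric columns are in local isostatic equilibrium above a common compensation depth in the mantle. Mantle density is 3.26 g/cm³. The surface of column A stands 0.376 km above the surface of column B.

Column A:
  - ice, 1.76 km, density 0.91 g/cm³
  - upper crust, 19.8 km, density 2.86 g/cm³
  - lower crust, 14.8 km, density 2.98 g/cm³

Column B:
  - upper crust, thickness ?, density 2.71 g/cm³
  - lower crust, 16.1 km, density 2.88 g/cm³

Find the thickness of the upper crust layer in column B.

Take the compensation level at the base of the deeper column (depth z_c below the surface of column A) and equate Σ ρ_i t_i down to z_c; mantle fills any gap and the z_c terms cancel.
Column A: 1.76×0.91 + 19.8×2.86 + 14.8×2.98 + (z_c − 36.36)×3.26
Column B: 0.376×0 + x×2.71 + 16.1×2.88 + (z_c − 0.376 − 16.1 − x)×3.26
The z_c×3.26 term appears on both sides and cancels. Collect the known terms of each column as K = Σ(ρt)_known − 3.26 × (depth of known layers): K_A = 102.3336 − 3.26×36.36 = −16.2; K_B = 46.368 − 3.26×(0.376 + 16.1) = −7.34376.
Balance: K_A = K_B − x×(3.26 − 2.71), so x = (K_B − K_A)/(3.26 − 2.71) = 8.85624/0.55 = 16.1 km.

16.1 km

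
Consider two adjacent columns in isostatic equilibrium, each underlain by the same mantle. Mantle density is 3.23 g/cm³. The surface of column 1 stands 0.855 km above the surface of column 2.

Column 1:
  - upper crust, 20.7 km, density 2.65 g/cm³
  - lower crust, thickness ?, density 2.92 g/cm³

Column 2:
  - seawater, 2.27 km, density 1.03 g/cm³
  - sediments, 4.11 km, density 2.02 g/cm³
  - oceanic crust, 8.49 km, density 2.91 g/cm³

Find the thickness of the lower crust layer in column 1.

Take the compensation level at the base of the deeper column (depth z_c below the surface of column 1) and equate Σ ρ_i t_i down to z_c; mantle fills any gap and the z_c terms cancel.
Column 1: 20.7×2.65 + x×2.92 + (z_c − 20.7 − x)×3.23
Column 2: 0.855×0 + 2.27×1.03 + 4.11×2.02 + 8.49×2.91 + (z_c − 0.855 − 14.87)×3.23
The z_c×3.23 term appears on both sides and cancels. Collect the known terms of each column as K = Σ(ρt)_known − 3.23 × (depth of known layers): K_1 = 54.855 − 3.23×20.7 = −12.006; K_2 = 35.3462 − 3.23×(0.855 + 14.87) = −15.44555.
Balance: K_1 − x×(3.23 − 2.92) = K_2, so x = (K_1 − K_2)/(3.23 − 2.92) = 3.43955/0.31 = 11.1 km.

11.1 km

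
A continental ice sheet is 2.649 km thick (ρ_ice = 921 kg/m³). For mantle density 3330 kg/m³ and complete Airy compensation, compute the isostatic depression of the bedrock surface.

0.733 km

Isostatic balance requires: the ice load ρ_ice t is balanced by mantle displaced below, ρ_m s.
s = t ρ_ice / ρ_m = 2.649 km × 921/3330 = 0.733 km.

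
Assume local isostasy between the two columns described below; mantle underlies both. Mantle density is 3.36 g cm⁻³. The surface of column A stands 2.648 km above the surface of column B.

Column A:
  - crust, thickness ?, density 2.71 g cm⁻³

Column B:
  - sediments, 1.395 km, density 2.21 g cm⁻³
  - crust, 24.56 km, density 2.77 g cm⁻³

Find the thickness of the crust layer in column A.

Take the compensation level at the base of the deeper column (depth z_c below the surface of column A) and equate Σ ρ_i t_i down to z_c; mantle fills any gap and the z_c terms cancel.
Column A: x×2.71 + (z_c − 0 − x)×3.36
Column B: 2.648×0 + 1.395×2.21 + 24.56×2.77 + (z_c − 2.648 − 25.955)×3.36
The z_c×3.36 term appears on both sides and cancels. Collect the known terms of each column as K = Σ(ρt)_known − 3.36 × (depth of known layers): K_A = 0 − 3.36×0 = 0; K_B = 71.11415 − 3.36×(2.648 + 25.955) = −24.99193.
Balance: K_A − x×(3.36 − 2.71) = K_B, so x = (K_A − K_B)/(3.36 − 2.71) = 24.9919/0.65 = 38.4 km.

38.4 km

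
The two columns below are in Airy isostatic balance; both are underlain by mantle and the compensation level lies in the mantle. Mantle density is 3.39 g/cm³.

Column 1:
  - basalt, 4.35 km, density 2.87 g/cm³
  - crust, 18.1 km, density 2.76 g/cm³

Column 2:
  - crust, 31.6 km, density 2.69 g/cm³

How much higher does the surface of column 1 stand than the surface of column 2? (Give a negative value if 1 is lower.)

For any compensation level in the mantle, the mantle terms cancel and isostasy reduces to e = (Σt_1 − Σt_2) − (Σ(ρt)_1 − Σ(ρt)_2) / ρ_m.
Σt_1 = 22.45 km; Σt_2 = 31.6 km; Σ(ρt)_1 = 62.4405; Σ(ρt)_2 = 85.004 (in km·g/cm³).
e = (22.45 − 31.6) − (62.4405 − 85.004) / 3.39 = −2.49 km.

−2.49 km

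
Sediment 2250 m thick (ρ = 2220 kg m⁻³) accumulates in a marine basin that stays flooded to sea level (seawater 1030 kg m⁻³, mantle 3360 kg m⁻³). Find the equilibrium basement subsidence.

Submarine loading: the sediment displaces seawater, and the subsidence is in turn flooded, so s (ρ_m − ρ_w) = t (ρ_sed − ρ_w).
s = 2250 m × (2220 − 1030) / (3360 − 1030) = 1150 m.

1150 m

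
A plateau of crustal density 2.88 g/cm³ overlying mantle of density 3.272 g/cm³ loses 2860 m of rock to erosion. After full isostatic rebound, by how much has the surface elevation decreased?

343 m

Rebound u = e ρ_c/ρ_m = 2860 m × 2.88/3.272 = 2517 m.
Net surface drop = e − u = 2860 m − 2517 m = e (ρ_m − ρ_c)/ρ_m = 343 m.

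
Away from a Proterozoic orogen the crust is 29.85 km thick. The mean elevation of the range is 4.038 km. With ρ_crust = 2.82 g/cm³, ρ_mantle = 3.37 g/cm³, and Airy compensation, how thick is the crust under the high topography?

54.6 km

Root depth r = h ρ_c / (ρ_m − ρ_c) = 4.038 km × 2.82 / 0.55 = 20.7 km.
Total thickness = T + h + r = 29.85 km + 4.038 km + 20.7 km = 54.6 km.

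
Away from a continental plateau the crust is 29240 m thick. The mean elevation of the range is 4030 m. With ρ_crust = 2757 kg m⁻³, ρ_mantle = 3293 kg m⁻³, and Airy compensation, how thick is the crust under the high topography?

Root depth r = h ρ_c / (ρ_m − ρ_c) = 4030 m × 2757 / 536 = 20730 m.
Total thickness = T + h + r = 29240 m + 4030 m + 20730 m = 54000 m.

54000 m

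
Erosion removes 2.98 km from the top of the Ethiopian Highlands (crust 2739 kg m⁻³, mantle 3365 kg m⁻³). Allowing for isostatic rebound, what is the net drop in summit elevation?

0.554 km

Rebound u = e ρ_c/ρ_m = 2.98 km × 2739/3365 = 2.426 km.
Net surface drop = e − u = 2.98 km − 2.426 km = e (ρ_m − ρ_c)/ρ_m = 0.554 km.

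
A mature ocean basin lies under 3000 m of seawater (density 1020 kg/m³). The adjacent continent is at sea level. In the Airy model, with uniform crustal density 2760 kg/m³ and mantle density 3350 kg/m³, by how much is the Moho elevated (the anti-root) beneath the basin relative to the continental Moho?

For local isostatic compensation: replacing crust with seawater at the top is compensated by replacing crust with mantle at the base: d (ρ_c − ρ_w) = a (ρ_m − ρ_c).
a = d (ρ_c − ρ_w)/(ρ_m − ρ_c) = 3000 m × 1740/590 = 8850 m.

8850 m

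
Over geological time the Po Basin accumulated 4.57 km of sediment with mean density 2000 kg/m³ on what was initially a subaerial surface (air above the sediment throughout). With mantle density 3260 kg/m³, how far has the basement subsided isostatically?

2.8 km

Subaerial load: s = t ρ_sed / ρ_m = 4.57 km × 2000/3260 = 2.8 km.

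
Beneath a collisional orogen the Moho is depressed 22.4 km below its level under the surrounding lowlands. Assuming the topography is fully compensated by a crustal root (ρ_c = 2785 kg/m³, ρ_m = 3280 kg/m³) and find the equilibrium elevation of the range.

By Archimedes' principle applied to the lithosphere: ρ_c h = (ρ_m − ρ_c) r.
h = r (ρ_m − ρ_c) / ρ_c = 22.4 km × (3280 − 2785) / 2785 = 3.98 km.

3.98 km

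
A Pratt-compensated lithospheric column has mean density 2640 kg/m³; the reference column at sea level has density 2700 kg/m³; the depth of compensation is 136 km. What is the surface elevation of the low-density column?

ρ_ref D = ρ (D + h) → h = D (ρ_ref − ρ)/ρ.
h = 136 km × (2700 − 2640)/2640 = 3.09 km.

3.09 km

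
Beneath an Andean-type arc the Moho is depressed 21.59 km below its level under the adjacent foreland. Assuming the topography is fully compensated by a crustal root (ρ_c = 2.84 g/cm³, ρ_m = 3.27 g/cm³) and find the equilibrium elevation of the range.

3.27 km

In Airy isostatic equilibrium: ρ_c h = (ρ_m − ρ_c) r.
h = r (ρ_m − ρ_c) / ρ_c = 21.59 km × (3.27 − 2.84) / 2.84 = 3.27 km.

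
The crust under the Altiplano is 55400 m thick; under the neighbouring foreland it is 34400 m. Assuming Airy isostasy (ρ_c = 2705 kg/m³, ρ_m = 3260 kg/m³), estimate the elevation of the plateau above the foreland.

Excess crust Δ = 55400 m − 34400 m = 21000 m, split between elevation h and root r with h + r = Δ.
Airy balance ρ_c h = (ρ_m − ρ_c) r gives r = h ρ_c/(ρ_m − ρ_c), so h (1 + ρ_c/(ρ_m − ρ_c)) = Δ, i.e. h = Δ (ρ_m − ρ_c)/ρ_m.
h = 21000 m × 555/3260 = 3580 m.

3580 m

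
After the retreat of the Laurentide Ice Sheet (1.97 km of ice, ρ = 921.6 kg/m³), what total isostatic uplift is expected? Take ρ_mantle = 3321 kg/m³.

0.547 km

Removing the load lets mantle flow back in; uplift u satisfies ρ_ice t = ρ_m u.
u = t ρ_ice/ρ_m = 1.97 km × 921.6/3321 = 0.547 km.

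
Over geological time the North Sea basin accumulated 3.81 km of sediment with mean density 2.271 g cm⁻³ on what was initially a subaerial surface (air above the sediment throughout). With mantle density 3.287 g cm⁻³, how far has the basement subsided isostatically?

Subaerial load: s = t ρ_sed / ρ_m = 3.81 km × 2.271/3.287 = 2.63 km.

2.63 km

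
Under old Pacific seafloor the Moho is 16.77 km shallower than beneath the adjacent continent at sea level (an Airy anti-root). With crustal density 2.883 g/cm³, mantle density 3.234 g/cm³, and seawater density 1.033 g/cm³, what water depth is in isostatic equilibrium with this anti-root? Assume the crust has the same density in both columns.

3.18 km

Replacing a thickness d of crust by seawater at the top must be balanced by replacing crust with mantle at the base: d (ρ_c − ρ_w) = a (ρ_m − ρ_c).
d = a (ρ_m − ρ_c)/(ρ_c − ρ_w) = 16.77 km × 0.351/1.85 = 3.18 km.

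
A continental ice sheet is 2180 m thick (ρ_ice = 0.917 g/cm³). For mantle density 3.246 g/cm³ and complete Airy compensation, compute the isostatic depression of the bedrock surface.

In Airy isostatic equilibrium: the ice load ρ_ice t is balanced by mantle displaced below, ρ_m s.
s = t ρ_ice / ρ_m = 2180 m × 0.917/3.246 = 616 m.

616 m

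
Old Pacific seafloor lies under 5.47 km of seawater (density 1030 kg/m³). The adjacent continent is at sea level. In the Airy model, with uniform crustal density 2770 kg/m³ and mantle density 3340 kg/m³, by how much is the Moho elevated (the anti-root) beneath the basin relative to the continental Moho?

For local isostatic compensation: replacing crust with seawater at the top is compensated by replacing crust with mantle at the base: d (ρ_c − ρ_w) = a (ρ_m − ρ_c).
a = d (ρ_c − ρ_w)/(ρ_m − ρ_c) = 5.47 km × 1740/570 = 16.7 km.

16.7 km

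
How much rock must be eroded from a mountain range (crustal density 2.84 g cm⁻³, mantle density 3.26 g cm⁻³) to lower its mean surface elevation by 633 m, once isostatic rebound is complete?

4910 m

Net drop Δ = e − u = e − e ρ_c/ρ_m = e (ρ_m − ρ_c)/ρ_m.
e = Δ ρ_m/(ρ_m − ρ_c) = 633 m × 3.26/0.42 = 4910 m.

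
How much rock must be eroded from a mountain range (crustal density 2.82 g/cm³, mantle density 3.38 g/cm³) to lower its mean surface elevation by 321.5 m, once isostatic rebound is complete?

1940 m

Net drop Δ = e − u = e − e ρ_c/ρ_m = e (ρ_m − ρ_c)/ρ_m.
e = Δ ρ_m/(ρ_m − ρ_c) = 321.5 m × 3.38/0.56 = 1940 m.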